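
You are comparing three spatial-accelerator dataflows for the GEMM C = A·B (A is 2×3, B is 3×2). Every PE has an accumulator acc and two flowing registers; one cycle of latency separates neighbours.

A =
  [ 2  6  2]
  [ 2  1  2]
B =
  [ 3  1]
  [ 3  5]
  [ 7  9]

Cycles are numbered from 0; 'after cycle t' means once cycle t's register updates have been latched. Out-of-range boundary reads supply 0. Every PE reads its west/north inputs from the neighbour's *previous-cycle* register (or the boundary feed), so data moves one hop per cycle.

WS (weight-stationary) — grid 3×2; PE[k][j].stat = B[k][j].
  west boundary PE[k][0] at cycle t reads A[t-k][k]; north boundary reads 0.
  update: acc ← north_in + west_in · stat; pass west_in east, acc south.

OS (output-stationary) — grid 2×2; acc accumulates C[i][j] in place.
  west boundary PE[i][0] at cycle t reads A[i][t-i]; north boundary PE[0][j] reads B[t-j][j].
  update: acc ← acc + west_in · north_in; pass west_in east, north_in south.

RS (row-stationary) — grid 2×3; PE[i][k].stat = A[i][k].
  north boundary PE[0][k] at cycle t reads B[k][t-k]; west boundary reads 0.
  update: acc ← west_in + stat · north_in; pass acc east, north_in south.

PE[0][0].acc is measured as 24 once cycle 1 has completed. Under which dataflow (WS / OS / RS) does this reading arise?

dataflow = OS

Under WS (3×2), PE[0][0]:
  cycle 0: PE[0][0] → acc 6, east 2, south 6
  cycle 1: PE[0][0] → acc 6, east 2, south 6
Under OS (2×2), PE[0][0]:
  cycle 0: PE[0][0] → acc 6, east 2, south 3
  cycle 1: PE[0][0] → acc 24, east 6, south 3
Under RS (2×3), PE[0][0]:
  cycle 0: PE[0][0] → acc 6, east 6, south 3
  cycle 1: PE[0][0] → acc 2, east 2, south 1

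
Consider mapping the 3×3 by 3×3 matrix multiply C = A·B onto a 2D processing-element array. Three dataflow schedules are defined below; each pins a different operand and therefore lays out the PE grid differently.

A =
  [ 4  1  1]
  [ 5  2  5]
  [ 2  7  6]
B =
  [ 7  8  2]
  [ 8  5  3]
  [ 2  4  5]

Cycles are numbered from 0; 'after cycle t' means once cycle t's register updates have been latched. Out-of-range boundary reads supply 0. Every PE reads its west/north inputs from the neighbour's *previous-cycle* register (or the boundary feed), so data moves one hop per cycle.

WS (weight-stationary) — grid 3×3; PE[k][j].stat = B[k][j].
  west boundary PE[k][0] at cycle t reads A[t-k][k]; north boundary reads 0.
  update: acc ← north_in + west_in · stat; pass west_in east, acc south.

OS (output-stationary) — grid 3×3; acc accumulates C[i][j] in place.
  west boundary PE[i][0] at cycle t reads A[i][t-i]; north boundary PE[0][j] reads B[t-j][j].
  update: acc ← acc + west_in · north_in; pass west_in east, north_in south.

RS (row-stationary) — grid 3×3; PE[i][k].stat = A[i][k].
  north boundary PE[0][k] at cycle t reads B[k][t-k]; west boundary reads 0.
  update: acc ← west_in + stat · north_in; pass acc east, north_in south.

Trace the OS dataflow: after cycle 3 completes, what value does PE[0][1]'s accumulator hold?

PE[0][1].acc = 41

Tracing OS — 3×3 array, target PE[0][1]:
  @0  [0,0]  acc 28  |  →4  ↓7
  @0  [0,1]  acc 0  |  →0  ↓0
  @1  [0,0]  acc 36  |  →1  ↓8
  @1  [0,1]  acc 32  |  →4  ↓8
  @2  [0,0]  acc 38  |  →1  ↓2
  @2  [0,1]  acc 37  |  →1  ↓5
  @3  [0,0]  acc 38  |  →0  ↓0
  @3  [0,1]  acc 41  |  →1  ↓4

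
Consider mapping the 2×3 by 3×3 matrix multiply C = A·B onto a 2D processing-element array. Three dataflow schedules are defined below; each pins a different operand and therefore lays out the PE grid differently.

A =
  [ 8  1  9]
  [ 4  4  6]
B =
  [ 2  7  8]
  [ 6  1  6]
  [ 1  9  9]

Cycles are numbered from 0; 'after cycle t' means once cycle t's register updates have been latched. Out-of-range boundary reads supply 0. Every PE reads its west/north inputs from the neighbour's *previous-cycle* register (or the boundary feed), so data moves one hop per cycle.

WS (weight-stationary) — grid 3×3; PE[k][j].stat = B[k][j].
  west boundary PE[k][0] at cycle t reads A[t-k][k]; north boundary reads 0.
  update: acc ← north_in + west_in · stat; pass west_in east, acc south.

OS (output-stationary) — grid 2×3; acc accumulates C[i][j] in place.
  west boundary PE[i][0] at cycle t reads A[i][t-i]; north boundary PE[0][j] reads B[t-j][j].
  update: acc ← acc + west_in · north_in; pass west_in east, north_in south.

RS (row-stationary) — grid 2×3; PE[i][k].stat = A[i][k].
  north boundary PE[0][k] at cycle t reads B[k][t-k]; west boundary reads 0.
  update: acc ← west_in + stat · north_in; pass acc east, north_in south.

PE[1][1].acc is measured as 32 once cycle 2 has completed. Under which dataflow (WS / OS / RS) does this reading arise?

dataflow = RS

WS [3×3] PE[1][1] across cycles:
  cycle 0: PE[1][1] → acc 0, east 0, south 0
  cycle 1: PE[1][1] → acc 0, east 0, south 0
  cycle 2: PE[1][1] → acc 57, east 1, south 57
OS [2×3] PE[1][1] across cycles:
  cycle 0: PE[1][1] → acc 0, east 0, south 0
  cycle 1: PE[1][1] → acc 0, east 0, south 0
  cycle 2: PE[1][1] → acc 28, east 4, south 7
RS [2×3] PE[1][1] across cycles:
  cycle 0: PE[1][1] → acc 0, east 0, south 0
  cycle 1: PE[1][1] → acc 0, east 0, south 0
  cycle 2: PE[1][1] → acc 32, east 32, south 6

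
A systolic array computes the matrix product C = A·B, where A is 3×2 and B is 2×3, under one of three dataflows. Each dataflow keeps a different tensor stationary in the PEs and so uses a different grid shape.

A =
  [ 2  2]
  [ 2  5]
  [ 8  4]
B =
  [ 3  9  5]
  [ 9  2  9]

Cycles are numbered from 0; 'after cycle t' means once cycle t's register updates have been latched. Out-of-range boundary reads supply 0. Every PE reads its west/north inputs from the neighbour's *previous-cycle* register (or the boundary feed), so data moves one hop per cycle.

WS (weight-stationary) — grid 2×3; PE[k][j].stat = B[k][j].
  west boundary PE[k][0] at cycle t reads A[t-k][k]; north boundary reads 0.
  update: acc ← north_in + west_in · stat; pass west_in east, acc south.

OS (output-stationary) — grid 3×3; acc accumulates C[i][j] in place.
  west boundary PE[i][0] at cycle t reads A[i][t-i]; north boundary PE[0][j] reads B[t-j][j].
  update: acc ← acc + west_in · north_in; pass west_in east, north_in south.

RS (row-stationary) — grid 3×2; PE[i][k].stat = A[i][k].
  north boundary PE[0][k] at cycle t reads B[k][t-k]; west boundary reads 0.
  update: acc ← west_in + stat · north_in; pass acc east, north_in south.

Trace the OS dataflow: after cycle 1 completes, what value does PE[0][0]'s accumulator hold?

PE[0][0].acc = 24

OS 3×3: PE[0][0] cycle-by-cycle (with neighbour feeds):
  c0 r0c0: 6 / 2 / 3
  c1 r0c0: 24 / 2 / 9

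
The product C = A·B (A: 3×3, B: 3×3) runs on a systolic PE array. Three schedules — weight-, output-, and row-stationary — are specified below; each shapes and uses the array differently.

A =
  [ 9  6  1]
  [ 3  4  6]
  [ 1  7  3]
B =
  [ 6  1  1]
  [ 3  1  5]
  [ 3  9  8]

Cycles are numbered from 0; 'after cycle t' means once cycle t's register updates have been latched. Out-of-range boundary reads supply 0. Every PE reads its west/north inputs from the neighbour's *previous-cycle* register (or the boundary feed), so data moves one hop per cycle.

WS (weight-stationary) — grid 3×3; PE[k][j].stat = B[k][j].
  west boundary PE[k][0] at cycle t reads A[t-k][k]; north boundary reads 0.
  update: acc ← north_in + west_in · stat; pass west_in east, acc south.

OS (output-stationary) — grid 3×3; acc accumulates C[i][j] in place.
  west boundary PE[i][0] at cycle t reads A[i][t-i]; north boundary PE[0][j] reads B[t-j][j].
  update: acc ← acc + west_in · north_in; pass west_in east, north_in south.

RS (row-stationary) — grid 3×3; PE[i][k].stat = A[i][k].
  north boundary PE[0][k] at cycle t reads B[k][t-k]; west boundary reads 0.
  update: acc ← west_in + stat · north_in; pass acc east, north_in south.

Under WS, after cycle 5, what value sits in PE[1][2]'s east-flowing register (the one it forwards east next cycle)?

WS 3×3: PE[1][2] cycle-by-cycle (with neighbour feeds):
  t=0 PE[0][2]: acc=0 h=0 v=0
  t=0 PE[1][1]: acc=0 h=0 v=0
  t=0 PE[1][2]: acc=0 h=0 v=0
  t=1 PE[0][2]: acc=0 h=0 v=0
  t=1 PE[1][1]: acc=0 h=0 v=0
  t=1 PE[1][2]: acc=0 h=0 v=0
  t=2 PE[0][2]: acc=9 h=9 v=9
  t=2 PE[1][1]: acc=15 h=6 v=15
  t=2 PE[1][2]: acc=0 h=0 v=0
  t=3 PE[0][2]: acc=3 h=3 v=3
  t=3 PE[1][1]: acc=7 h=4 v=7
  t=3 PE[1][2]: acc=39 h=6 v=39
  t=4 PE[0][2]: acc=1 h=1 v=1
  t=4 PE[1][1]: acc=8 h=7 v=8
  t=4 PE[1][2]: acc=23 h=4 v=23
  t=5 PE[0][2]: acc=0 h=0 v=0
  t=5 PE[1][1]: acc=0 h=0 v=0
  t=5 PE[1][2]: acc=36 h=7 v=36

register = 7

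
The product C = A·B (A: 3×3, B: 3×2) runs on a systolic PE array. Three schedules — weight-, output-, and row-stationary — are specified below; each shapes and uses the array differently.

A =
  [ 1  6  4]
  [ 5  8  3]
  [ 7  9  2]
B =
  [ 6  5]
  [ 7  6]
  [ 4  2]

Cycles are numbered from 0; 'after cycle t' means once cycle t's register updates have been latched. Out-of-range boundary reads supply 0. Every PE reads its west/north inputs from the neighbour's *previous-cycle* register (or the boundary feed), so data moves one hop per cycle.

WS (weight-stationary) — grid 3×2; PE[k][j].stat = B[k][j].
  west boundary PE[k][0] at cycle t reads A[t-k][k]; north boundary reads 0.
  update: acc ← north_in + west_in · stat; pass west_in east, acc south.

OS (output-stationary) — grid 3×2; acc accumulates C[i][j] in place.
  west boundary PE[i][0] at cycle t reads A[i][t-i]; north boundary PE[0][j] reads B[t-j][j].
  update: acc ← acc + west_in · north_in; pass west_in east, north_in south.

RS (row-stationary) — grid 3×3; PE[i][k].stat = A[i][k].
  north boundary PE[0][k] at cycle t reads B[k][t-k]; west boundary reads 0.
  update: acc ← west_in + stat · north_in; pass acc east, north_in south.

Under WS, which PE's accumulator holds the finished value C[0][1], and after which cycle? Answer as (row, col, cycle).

(row, col, cycle) = (2, 1, 3)

WS: C[0][1] accumulates in PE[2][1]:
  c0 r2c1: 0 / 0 / 0
  c1 r2c1: 0 / 0 / 0
  c2 r2c1: 0 / 0 / 0
  c3 r2c1: 49 / 4 / 49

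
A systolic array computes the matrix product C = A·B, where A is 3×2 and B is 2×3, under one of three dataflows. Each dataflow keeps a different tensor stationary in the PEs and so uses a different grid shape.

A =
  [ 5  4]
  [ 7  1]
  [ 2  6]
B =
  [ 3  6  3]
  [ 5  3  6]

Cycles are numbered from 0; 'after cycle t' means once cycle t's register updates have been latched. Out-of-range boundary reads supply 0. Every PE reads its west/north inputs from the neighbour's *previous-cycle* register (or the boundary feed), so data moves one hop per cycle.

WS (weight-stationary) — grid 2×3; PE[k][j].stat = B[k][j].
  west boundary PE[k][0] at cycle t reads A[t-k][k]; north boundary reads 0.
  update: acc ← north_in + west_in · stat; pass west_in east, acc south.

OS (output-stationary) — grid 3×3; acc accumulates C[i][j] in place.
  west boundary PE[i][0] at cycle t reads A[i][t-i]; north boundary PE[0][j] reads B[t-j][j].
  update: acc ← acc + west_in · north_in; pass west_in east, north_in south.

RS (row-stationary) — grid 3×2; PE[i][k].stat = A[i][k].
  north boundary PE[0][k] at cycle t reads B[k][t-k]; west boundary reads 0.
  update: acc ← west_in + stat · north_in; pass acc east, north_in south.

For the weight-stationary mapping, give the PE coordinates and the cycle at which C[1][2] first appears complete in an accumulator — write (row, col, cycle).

Under WS, C[1][2] lands at PE[1][2]:
  after 0 — PE[1][2] acc=0, pass-E 0, pass-S 0
  after 1 — PE[1][2] acc=0, pass-E 0, pass-S 0
  after 2 — PE[1][2] acc=0, pass-E 0, pass-S 0
  after 3 — PE[1][2] acc=39, pass-E 4, pass-S 39
  after 4 — PE[1][2] acc=27, pass-E 1, pass-S 27

(row, col, cycle) = (1, 2, 4)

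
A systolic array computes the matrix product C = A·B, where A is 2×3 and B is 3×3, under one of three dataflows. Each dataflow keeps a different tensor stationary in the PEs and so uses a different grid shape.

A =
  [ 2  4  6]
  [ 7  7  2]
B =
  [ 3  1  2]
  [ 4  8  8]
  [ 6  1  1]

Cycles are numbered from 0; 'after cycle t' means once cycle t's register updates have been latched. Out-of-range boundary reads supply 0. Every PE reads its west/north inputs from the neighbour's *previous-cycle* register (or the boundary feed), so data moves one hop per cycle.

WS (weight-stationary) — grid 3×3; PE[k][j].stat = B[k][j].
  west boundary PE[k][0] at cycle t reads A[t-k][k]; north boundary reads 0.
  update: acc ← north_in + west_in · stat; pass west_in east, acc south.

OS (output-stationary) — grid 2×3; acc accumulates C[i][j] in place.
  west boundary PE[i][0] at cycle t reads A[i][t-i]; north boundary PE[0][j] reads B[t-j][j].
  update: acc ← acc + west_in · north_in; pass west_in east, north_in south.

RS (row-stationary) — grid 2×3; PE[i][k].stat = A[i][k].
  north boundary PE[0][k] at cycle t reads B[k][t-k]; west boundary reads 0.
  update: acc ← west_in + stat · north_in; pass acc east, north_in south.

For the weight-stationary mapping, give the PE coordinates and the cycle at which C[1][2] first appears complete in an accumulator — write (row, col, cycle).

(row, col, cycle) = (2, 2, 5)

WS — PE[2][2] is where C[1][2] collects:
  [0] (2,2) acc=0 (h:0 v:0)
  [1] (2,2) acc=0 (h:0 v:0)
  [2] (2,2) acc=0 (h:0 v:0)
  [3] (2,2) acc=0 (h:0 v:0)
  [4] (2,2) acc=42 (h:6 v:42)
  [5] (2,2) acc=72 (h:2 v:72)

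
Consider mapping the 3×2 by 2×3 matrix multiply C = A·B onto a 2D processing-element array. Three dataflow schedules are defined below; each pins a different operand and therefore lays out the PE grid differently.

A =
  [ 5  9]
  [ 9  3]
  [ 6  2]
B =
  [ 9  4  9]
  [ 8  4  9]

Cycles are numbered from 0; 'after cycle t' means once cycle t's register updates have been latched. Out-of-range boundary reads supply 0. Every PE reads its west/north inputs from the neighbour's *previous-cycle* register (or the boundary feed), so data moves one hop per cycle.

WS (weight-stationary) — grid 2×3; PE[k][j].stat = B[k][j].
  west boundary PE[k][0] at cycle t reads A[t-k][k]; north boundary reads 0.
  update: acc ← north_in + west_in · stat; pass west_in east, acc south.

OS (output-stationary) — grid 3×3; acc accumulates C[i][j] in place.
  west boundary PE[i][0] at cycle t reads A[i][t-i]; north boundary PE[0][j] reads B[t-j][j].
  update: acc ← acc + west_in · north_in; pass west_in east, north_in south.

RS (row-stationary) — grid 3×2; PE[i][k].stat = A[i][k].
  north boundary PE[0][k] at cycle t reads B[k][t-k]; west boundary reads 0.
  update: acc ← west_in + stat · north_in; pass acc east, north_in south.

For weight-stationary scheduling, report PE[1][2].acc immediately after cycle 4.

WS (2×3). Following PE[1][2] plus its west/north inputs:
  @0  [0,2]  acc 0  |  →0  ↓0
  @0  [1,1]  acc 0  |  →0  ↓0
  @0  [1,2]  acc 0  |  →0  ↓0
  @1  [0,2]  acc 0  |  →0  ↓0
  @1  [1,1]  acc 0  |  →0  ↓0
  @1  [1,2]  acc 0  |  →0  ↓0
  @2  [0,2]  acc 45  |  →5  ↓45
  @2  [1,1]  acc 56  |  →9  ↓56
  @2  [1,2]  acc 0  |  →0  ↓0
  @3  [0,2]  acc 81  |  →9  ↓81
  @3  [1,1]  acc 48  |  →3  ↓48
  @3  [1,2]  acc 126  |  →9  ↓126
  @4  [0,2]  acc 54  |  →6  ↓54
  @4  [1,1]  acc 32  |  →2  ↓32
  @4  [1,2]  acc 108  |  →3  ↓108

PE[1][2].acc = 108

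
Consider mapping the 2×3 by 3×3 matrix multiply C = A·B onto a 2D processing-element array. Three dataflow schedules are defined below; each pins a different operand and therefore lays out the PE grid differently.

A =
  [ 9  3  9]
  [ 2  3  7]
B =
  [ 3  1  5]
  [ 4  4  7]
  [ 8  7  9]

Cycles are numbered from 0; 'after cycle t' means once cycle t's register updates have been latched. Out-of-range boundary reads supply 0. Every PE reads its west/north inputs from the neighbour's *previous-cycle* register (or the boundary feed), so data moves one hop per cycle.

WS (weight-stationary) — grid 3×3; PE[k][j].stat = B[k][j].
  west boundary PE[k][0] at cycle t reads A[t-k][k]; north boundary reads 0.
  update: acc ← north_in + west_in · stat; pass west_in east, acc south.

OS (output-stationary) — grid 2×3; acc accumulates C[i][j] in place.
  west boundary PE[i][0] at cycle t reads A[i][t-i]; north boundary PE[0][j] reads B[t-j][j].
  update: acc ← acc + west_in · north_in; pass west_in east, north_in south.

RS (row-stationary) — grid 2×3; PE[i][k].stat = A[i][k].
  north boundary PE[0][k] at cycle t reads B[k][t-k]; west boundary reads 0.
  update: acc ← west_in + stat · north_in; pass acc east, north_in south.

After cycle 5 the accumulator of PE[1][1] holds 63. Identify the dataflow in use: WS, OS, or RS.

— WS: 3×3; PE[1][1] trace:
  cycle 0: PE[1][1] → acc 0, east 0, south 0
  cycle 1: PE[1][1] → acc 0, east 0, south 0
  cycle 2: PE[1][1] → acc 21, east 3, south 21
  cycle 3: PE[1][1] → acc 14, east 3, south 14
  cycle 4: PE[1][1] → acc 0, east 0, south 0
  cycle 5: PE[1][1] → acc 0, east 0, south 0
— OS: 2×3; PE[1][1] trace:
  cycle 0: PE[1][1] → acc 0, east 0, south 0
  cycle 1: PE[1][1] → acc 0, east 0, south 0
  cycle 2: PE[1][1] → acc 2, east 2, south 1
  cycle 3: PE[1][1] → acc 14, east 3, south 4
  cycle 4: PE[1][1] → acc 63, east 7, south 7
  cycle 5: PE[1][1] → acc 63, east 0, south 0
— RS: 2×3; PE[1][1] trace:
  cycle 0: PE[1][1] → acc 0, east 0, south 0
  cycle 1: PE[1][1] → acc 0, east 0, south 0
  cycle 2: PE[1][1] → acc 18, east 18, south 4
  cycle 3: PE[1][1] → acc 14, east 14, south 4
  cycle 4: PE[1][1] → acc 31, east 31, south 7
  cycle 5: PE[1][1] → acc 0, east 0, south 0

dataflow = OS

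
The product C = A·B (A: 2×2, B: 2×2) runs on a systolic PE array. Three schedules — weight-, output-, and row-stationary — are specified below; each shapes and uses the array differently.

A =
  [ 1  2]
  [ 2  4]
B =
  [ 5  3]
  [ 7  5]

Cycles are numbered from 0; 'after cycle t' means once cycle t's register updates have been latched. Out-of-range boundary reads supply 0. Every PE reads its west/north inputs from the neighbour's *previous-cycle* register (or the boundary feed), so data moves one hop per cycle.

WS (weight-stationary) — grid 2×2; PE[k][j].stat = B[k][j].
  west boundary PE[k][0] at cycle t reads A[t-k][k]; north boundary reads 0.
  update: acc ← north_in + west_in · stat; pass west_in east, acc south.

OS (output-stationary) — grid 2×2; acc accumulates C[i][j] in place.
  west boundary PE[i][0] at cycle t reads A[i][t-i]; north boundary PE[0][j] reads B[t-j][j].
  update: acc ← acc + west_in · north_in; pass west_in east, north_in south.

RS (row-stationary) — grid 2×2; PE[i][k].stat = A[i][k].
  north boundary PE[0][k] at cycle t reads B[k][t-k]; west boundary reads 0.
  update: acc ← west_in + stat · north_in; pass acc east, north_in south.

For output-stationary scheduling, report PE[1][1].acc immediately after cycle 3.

PE[1][1].acc = 26

Tracing OS — 2×2 array, target PE[1][1]:
  @0  [0,1]  acc 0  |  →0  ↓0
  @0  [1,0]  acc 0  |  →0  ↓0
  @0  [1,1]  acc 0  |  →0  ↓0
  @1  [0,1]  acc 3  |  →1  ↓3
  @1  [1,0]  acc 10  |  →2  ↓5
  @1  [1,1]  acc 0  |  →0  ↓0
  @2  [0,1]  acc 13  |  →2  ↓5
  @2  [1,0]  acc 38  |  →4  ↓7
  @2  [1,1]  acc 6  |  →2  ↓3
  @3  [0,1]  acc 13  |  →0  ↓0
  @3  [1,0]  acc 38  |  →0  ↓0
  @3  [1,1]  acc 26  |  →4  ↓5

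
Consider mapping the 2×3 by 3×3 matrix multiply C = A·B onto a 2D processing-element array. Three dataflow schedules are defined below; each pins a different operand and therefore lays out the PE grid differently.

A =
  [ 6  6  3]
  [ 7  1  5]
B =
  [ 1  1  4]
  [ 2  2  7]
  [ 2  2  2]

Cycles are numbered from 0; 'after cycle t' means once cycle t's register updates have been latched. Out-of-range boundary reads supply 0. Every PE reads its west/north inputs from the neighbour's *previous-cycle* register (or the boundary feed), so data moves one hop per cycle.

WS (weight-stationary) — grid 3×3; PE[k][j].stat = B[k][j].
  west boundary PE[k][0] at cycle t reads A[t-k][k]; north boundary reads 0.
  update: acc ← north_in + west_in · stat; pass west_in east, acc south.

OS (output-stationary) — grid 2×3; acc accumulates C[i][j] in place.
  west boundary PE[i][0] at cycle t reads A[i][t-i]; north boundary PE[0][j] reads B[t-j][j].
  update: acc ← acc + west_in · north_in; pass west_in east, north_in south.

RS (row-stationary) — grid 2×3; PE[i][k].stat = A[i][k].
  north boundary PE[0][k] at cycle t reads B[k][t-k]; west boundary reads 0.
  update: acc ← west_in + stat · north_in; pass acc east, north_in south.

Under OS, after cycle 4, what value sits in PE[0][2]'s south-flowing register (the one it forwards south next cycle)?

register = 2

OS on a 2×3 grid — tracing PE[0][2] and its feeders:
  after 0 — PE[0][1] acc=0, pass-E 0, pass-S 0
  after 0 — PE[0][2] acc=0, pass-E 0, pass-S 0
  after 1 — PE[0][1] acc=6, pass-E 6, pass-S 1
  after 1 — PE[0][2] acc=0, pass-E 0, pass-S 0
  after 2 — PE[0][1] acc=18, pass-E 6, pass-S 2
  after 2 — PE[0][2] acc=24, pass-E 6, pass-S 4
  after 3 — PE[0][1] acc=24, pass-E 3, pass-S 2
  after 3 — PE[0][2] acc=66, pass-E 6, pass-S 7
  after 4 — PE[0][1] acc=24, pass-E 0, pass-S 0
  after 4 — PE[0][2] acc=72, pass-E 3, pass-S 2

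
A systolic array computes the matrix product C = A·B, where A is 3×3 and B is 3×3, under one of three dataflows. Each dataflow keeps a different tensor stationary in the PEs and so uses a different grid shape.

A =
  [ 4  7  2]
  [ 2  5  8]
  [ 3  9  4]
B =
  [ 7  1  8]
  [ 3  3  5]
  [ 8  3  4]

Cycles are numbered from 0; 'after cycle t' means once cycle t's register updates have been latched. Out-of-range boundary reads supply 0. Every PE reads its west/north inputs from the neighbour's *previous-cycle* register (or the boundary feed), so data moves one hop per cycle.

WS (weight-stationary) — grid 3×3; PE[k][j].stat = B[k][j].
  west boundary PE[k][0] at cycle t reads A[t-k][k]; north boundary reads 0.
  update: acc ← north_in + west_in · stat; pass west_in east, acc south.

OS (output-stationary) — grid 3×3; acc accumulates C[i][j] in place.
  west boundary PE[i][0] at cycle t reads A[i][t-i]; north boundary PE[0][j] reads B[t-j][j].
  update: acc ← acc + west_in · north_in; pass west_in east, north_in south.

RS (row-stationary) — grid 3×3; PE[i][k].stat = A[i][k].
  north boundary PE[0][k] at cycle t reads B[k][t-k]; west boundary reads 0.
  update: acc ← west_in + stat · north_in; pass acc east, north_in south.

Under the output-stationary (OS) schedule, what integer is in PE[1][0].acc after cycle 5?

PE[1][0].acc = 93

OS on a 3×3 grid — tracing PE[1][0] and its feeders:
  c0 r0c0: 28 / 4 / 7
  c0 r1c0: 0 / 0 / 0
  c1 r0c0: 49 / 7 / 3
  c1 r1c0: 14 / 2 / 7
  c2 r0c0: 65 / 2 / 8
  c2 r1c0: 29 / 5 / 3
  c3 r0c0: 65 / 0 / 0
  c3 r1c0: 93 / 8 / 8
  c4 r0c0: 65 / 0 / 0
  c4 r1c0: 93 / 0 / 0
  c5 r0c0: 65 / 0 / 0
  c5 r1c0: 93 / 0 / 0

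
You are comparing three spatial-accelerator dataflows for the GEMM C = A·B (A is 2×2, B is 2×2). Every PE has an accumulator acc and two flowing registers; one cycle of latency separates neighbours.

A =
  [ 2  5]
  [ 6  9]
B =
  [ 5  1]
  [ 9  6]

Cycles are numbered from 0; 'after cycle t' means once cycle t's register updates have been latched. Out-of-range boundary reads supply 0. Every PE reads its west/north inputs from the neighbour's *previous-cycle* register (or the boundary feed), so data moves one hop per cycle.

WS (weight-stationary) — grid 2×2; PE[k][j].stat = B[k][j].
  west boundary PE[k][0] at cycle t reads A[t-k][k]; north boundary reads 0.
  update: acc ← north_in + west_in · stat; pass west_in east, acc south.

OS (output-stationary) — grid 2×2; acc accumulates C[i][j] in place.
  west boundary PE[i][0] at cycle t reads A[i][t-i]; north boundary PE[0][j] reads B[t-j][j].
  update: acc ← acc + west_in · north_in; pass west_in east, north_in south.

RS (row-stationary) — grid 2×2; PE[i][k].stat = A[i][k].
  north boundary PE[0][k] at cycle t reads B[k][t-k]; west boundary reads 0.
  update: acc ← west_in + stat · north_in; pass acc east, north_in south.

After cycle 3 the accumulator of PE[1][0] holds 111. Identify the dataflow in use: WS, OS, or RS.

dataflow = OS

WS [2×2] PE[1][0] across cycles:
  cycle 0: PE[1][0] → acc 0, east 0, south 0
  cycle 1: PE[1][0] → acc 55, east 5, south 55
  cycle 2: PE[1][0] → acc 111, east 9, south 111
  cycle 3: PE[1][0] → acc 0, east 0, south 0
OS [2×2] PE[1][0] across cycles:
  cycle 0: PE[1][0] → acc 0, east 0, south 0
  cycle 1: PE[1][0] → acc 30, east 6, south 5
  cycle 2: PE[1][0] → acc 111, east 9, south 9
  cycle 3: PE[1][0] → acc 111, east 0, south 0
RS [2×2] PE[1][0] across cycles:
  cycle 0: PE[1][0] → acc 0, east 0, south 0
  cycle 1: PE[1][0] → acc 30, east 30, south 5
  cycle 2: PE[1][0] → acc 6, east 6, south 1
  cycle 3: PE[1][0] → acc 0, east 0, south 0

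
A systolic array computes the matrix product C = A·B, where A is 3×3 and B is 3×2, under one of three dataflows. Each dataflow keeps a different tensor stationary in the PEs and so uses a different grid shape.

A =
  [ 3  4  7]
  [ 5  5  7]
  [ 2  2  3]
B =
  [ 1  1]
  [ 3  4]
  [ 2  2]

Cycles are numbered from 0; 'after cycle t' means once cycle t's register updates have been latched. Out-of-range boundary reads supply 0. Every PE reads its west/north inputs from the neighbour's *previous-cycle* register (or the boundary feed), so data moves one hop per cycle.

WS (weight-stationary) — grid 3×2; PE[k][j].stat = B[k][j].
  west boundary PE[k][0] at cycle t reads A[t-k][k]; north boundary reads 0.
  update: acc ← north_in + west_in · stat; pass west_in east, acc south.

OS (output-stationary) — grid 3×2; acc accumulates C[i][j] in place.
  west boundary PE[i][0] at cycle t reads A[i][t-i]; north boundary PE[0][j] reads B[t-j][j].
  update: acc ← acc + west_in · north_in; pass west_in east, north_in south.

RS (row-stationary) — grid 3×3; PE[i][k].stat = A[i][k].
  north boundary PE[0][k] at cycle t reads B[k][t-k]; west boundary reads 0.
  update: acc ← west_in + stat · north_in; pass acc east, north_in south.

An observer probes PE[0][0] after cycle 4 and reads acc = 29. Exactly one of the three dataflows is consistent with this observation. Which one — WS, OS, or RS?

WS (3×2 grid), PE[0][0]:
  t=0 PE[0][0]: acc=3 h=3 v=3
  t=1 PE[0][0]: acc=5 h=5 v=5
  t=2 PE[0][0]: acc=2 h=2 v=2
  t=3 PE[0][0]: acc=0 h=0 v=0
  t=4 PE[0][0]: acc=0 h=0 v=0
OS (3×2 grid), PE[0][0]:
  t=0 PE[0][0]: acc=3 h=3 v=1
  t=1 PE[0][0]: acc=15 h=4 v=3
  t=2 PE[0][0]: acc=29 h=7 v=2
  t=3 PE[0][0]: acc=29 h=0 v=0
  t=4 PE[0][0]: acc=29 h=0 v=0
RS (3×3 grid), PE[0][0]:
  t=0 PE[0][0]: acc=3 h=3 v=1
  t=1 PE[0][0]: acc=3 h=3 v=1
  t=2 PE[0][0]: acc=0 h=0 v=0
  t=3 PE[0][0]: acc=0 h=0 v=0
  t=4 PE[0][0]: acc=0 h=0 v=0

dataflow = OS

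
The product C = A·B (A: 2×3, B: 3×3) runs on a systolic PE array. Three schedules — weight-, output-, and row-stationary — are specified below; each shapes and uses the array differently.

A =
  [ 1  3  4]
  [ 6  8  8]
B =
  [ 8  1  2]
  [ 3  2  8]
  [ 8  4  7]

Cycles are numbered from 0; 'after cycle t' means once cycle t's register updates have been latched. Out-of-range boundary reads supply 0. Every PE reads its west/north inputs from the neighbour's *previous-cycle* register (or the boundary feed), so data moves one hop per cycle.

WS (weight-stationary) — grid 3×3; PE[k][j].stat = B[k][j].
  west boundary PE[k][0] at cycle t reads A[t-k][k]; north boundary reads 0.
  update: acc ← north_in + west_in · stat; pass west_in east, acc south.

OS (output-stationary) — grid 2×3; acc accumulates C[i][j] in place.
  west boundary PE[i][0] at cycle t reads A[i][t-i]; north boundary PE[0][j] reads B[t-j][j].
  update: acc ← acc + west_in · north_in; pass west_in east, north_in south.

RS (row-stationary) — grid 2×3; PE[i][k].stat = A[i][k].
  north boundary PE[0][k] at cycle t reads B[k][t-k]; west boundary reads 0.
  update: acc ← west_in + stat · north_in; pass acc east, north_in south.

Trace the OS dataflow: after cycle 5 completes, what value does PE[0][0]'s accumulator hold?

PE[0][0].acc = 49

OS 2×3: PE[0][0] cycle-by-cycle (with neighbour feeds):
  0: (0,0).acc=8  regs=<1,8>
  1: (0,0).acc=17  regs=<3,3>
  2: (0,0).acc=49  regs=<4,8>
  3: (0,0).acc=49  regs=<0,0>
  4: (0,0).acc=49  regs=<0,0>
  5: (0,0).acc=49  regs=<0,0>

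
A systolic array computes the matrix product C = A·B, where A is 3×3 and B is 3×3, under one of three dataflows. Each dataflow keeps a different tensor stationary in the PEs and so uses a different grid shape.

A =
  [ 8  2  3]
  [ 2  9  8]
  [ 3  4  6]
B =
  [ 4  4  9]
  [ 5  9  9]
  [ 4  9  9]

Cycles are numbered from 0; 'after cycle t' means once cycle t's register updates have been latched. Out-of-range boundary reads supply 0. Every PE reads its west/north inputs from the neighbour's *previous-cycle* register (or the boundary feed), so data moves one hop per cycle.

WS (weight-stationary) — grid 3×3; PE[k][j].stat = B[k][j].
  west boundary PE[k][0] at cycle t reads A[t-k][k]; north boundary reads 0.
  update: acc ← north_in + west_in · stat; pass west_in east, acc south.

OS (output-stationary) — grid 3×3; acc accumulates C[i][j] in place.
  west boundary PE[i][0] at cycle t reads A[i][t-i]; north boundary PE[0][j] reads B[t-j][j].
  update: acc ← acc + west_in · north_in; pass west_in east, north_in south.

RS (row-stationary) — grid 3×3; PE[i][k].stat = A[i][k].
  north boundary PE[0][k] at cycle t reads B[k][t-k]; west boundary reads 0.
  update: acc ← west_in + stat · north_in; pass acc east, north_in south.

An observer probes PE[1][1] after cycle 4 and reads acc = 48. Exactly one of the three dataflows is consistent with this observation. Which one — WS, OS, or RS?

dataflow = WS

— WS: 3×3; PE[1][1] trace:
  t=0 PE[1][1]: acc=0 h=0 v=0
  t=1 PE[1][1]: acc=0 h=0 v=0
  t=2 PE[1][1]: acc=50 h=2 v=50
  t=3 PE[1][1]: acc=89 h=9 v=89
  t=4 PE[1][1]: acc=48 h=4 v=48
— OS: 3×3; PE[1][1] trace:
  t=0 PE[1][1]: acc=0 h=0 v=0
  t=1 PE[1][1]: acc=0 h=0 v=0
  t=2 PE[1][1]: acc=8 h=2 v=4
  t=3 PE[1][1]: acc=89 h=9 v=9
  t=4 PE[1][1]: acc=161 h=8 v=9
— RS: 3×3; PE[1][1] trace:
  t=0 PE[1][1]: acc=0 h=0 v=0
  t=1 PE[1][1]: acc=0 h=0 v=0
  t=2 PE[1][1]: acc=53 h=53 v=5
  t=3 PE[1][1]: acc=89 h=89 v=9
  t=4 PE[1][1]: acc=99 h=99 v=9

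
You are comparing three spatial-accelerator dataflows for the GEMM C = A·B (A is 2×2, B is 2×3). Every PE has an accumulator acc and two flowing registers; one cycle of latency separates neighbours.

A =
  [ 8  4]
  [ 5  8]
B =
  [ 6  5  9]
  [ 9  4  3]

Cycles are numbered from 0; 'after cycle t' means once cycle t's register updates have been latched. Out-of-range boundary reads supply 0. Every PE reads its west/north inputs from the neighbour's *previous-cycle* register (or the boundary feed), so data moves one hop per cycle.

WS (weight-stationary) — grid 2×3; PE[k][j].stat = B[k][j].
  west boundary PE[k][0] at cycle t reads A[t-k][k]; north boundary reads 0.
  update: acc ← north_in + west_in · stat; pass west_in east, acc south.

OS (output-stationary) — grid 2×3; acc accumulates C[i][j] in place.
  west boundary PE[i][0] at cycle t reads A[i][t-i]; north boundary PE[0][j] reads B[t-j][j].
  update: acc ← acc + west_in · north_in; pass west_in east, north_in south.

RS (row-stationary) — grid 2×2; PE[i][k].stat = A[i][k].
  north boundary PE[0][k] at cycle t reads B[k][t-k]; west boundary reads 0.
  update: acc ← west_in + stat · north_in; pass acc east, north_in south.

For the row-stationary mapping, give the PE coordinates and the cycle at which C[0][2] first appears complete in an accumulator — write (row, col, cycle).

RS — PE[0][1] is where C[0][2] collects:
  t=0 PE[0][1]: acc=0 h=0 v=0
  t=1 PE[0][1]: acc=84 h=84 v=9
  t=2 PE[0][1]: acc=56 h=56 v=4
  t=3 PE[0][1]: acc=84 h=84 v=3

(row, col, cycle) = (0, 1, 3)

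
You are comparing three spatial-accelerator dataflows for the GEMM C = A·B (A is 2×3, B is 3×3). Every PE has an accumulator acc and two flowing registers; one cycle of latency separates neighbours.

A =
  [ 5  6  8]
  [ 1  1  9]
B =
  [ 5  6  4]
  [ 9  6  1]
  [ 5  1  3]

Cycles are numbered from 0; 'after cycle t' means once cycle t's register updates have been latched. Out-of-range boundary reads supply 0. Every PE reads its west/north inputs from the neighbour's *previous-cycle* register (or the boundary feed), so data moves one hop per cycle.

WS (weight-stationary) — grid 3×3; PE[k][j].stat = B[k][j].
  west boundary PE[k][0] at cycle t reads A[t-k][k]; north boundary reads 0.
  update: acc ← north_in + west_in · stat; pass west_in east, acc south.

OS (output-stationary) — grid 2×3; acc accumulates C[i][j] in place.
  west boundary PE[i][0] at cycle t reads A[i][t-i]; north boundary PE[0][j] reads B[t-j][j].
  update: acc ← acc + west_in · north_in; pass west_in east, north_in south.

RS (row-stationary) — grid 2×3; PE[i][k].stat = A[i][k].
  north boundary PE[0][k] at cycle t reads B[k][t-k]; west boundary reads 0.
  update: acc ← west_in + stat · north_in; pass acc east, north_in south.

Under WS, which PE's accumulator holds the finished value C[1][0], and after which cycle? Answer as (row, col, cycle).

(row, col, cycle) = (2, 0, 3)

Under WS, C[1][0] lands at PE[2][0]:
  step 0 · PE2,0: acc=0; fwd→0 fwd↓0
  step 1 · PE2,0: acc=0; fwd→0 fwd↓0
  step 2 · PE2,0: acc=119; fwd→8 fwd↓119
  step 3 · PE2,0: acc=59; fwd→9 fwd↓59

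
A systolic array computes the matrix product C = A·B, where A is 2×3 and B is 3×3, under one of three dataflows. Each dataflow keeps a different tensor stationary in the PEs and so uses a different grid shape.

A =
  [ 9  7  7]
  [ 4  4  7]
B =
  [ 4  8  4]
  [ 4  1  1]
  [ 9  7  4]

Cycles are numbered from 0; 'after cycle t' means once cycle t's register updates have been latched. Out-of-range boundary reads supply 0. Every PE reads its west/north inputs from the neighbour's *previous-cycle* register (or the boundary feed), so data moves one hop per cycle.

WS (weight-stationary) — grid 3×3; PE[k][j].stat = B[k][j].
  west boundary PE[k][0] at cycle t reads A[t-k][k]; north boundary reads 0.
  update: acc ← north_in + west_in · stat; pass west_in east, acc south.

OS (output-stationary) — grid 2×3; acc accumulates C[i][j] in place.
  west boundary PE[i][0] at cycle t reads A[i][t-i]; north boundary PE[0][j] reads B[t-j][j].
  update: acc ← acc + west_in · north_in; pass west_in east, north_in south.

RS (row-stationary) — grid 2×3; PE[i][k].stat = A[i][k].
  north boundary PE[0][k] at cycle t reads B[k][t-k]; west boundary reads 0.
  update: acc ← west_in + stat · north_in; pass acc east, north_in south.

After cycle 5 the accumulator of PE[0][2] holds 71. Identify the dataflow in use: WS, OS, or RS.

dataflow = OS

Under WS (3×3), PE[0][2]:
  step 0 · PE0,2: acc=0; fwd→0 fwd↓0
  step 1 · PE0,2: acc=0; fwd→0 fwd↓0
  step 2 · PE0,2: acc=36; fwd→9 fwd↓36
  step 3 · PE0,2: acc=16; fwd→4 fwd↓16
  step 4 · PE0,2: acc=0; fwd→0 fwd↓0
  step 5 · PE0,2: acc=0; fwd→0 fwd↓0
Under OS (2×3), PE[0][2]:
  step 0 · PE0,2: acc=0; fwd→0 fwd↓0
  step 1 · PE0,2: acc=0; fwd→0 fwd↓0
  step 2 · PE0,2: acc=36; fwd→9 fwd↓4
  step 3 · PE0,2: acc=43; fwd→7 fwd↓1
  step 4 · PE0,2: acc=71; fwd→7 fwd↓4
  step 5 · PE0,2: acc=71; fwd→0 fwd↓0
Under RS (2×3), PE[0][2]:
  step 0 · PE0,2: acc=0; fwd→0 fwd↓0
  step 1 · PE0,2: acc=0; fwd→0 fwd↓0
  step 2 · PE0,2: acc=127; fwd→127 fwd↓9
  step 3 · PE0,2: acc=128; fwd→128 fwd↓7
  step 4 · PE0,2: acc=71; fwd→71 fwd↓4
  step 5 · PE0,2: acc=0; fwd→0 fwd↓0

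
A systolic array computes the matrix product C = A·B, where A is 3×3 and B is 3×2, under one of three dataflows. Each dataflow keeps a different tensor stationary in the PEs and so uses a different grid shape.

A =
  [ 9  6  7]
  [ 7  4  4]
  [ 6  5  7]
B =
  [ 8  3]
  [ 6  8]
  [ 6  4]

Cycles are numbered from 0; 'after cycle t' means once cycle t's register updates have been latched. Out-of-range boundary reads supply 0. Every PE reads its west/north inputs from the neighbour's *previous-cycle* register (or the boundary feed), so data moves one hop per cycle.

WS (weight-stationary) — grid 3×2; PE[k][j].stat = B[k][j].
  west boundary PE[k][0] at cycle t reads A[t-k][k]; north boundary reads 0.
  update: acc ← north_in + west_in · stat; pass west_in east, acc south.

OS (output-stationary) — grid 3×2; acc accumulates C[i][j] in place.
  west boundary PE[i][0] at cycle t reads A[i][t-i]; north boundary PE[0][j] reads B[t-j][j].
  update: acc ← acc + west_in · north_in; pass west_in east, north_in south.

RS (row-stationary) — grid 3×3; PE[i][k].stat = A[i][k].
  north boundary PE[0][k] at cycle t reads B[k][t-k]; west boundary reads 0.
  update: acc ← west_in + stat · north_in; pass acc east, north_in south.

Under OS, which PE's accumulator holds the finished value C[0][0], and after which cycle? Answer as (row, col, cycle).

Under OS, C[0][0] lands at PE[0][0]:
  cycle 0: PE[0][0] → acc 72, east 9, south 8
  cycle 1: PE[0][0] → acc 108, east 6, south 6
  cycle 2: PE[0][0] → acc 150, east 7, south 6

(row, col, cycle) = (0, 0, 2)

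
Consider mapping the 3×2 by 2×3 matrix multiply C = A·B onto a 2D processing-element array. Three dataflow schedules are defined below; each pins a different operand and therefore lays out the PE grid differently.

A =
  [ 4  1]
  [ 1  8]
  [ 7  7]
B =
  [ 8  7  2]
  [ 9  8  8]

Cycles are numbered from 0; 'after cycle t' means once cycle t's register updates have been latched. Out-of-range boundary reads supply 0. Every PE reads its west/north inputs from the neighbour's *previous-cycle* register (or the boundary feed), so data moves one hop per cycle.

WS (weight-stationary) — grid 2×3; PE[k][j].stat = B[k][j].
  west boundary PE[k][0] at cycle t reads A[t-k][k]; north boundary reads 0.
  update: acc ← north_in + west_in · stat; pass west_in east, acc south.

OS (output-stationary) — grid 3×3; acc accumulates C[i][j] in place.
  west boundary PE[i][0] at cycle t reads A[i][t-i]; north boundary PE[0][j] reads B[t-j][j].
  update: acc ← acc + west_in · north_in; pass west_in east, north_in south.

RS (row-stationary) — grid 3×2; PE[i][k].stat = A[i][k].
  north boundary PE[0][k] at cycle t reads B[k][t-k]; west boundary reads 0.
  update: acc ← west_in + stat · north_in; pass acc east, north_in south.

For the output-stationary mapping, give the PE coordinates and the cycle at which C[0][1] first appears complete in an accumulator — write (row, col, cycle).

(row, col, cycle) = (0, 1, 2)

OS — PE[0][1] is where C[0][1] collects:
  t=0 PE[0][1]: acc=0 h=0 v=0
  t=1 PE[0][1]: acc=28 h=4 v=7
  t=2 PE[0][1]: acc=36 h=1 v=8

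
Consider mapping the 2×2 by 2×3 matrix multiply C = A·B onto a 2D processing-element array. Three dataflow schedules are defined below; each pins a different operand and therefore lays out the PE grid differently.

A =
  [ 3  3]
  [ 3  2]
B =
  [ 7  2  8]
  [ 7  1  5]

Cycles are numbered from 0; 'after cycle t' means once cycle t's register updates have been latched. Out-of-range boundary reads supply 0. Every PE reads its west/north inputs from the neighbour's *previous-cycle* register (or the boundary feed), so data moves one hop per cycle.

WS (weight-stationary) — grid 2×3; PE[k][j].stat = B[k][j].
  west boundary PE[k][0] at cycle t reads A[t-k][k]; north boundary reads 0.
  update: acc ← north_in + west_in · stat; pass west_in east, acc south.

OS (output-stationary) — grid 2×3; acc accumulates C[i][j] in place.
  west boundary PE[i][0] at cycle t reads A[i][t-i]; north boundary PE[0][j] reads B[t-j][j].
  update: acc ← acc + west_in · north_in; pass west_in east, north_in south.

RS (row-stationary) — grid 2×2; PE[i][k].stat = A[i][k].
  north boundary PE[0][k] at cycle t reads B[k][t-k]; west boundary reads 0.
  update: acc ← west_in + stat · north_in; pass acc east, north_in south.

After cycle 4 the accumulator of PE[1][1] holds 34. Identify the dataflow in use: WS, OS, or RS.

Under WS (2×3), PE[1][1]:
  step 0 · PE1,1: acc=0; fwd→0 fwd↓0
  step 1 · PE1,1: acc=0; fwd→0 fwd↓0
  step 2 · PE1,1: acc=9; fwd→3 fwd↓9
  step 3 · PE1,1: acc=8; fwd→2 fwd↓8
  step 4 · PE1,1: acc=0; fwd→0 fwd↓0
Under OS (2×3), PE[1][1]:
  step 0 · PE1,1: acc=0; fwd→0 fwd↓0
  step 1 · PE1,1: acc=0; fwd→0 fwd↓0
  step 2 · PE1,1: acc=6; fwd→3 fwd↓2
  step 3 · PE1,1: acc=8; fwd→2 fwd↓1
  step 4 · PE1,1: acc=8; fwd→0 fwd↓0
Under RS (2×2), PE[1][1]:
  step 0 · PE1,1: acc=0; fwd→0 fwd↓0
  step 1 · PE1,1: acc=0; fwd→0 fwd↓0
  step 2 · PE1,1: acc=35; fwd→35 fwd↓7
  step 3 · PE1,1: acc=8; fwd→8 fwd↓1
  step 4 · PE1,1: acc=34; fwd→34 fwd↓5

dataflow = RS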